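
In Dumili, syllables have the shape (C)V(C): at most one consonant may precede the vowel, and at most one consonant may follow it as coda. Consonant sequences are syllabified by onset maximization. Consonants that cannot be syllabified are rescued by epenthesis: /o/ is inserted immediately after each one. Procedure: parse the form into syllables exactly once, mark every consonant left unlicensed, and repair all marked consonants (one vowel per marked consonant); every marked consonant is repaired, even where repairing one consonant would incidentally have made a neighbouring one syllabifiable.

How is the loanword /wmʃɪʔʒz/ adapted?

womoʃɪʔʒozo

The consonants /w/, /m/, /ʒ/, /z/ cannot be parsed into a legal (C)V(C) syllable (at most one coda consonant is licensed; onsets are limited to one consonant).
Inserting the epenthetic vowel yields /w/ → /wo/, /m/ → /mo/, /ʒ/ → /ʒo/, /z/ → /zo/.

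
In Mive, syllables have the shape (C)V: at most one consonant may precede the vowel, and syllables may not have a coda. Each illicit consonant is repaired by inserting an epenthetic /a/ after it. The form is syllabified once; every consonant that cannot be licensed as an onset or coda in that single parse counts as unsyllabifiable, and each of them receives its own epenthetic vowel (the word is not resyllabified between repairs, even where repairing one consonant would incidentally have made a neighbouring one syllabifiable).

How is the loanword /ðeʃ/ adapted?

Syllabifying with onset maximization leaves /ʃ/ stranded (no codas are permitted; onsets are limited to one consonant).
Epenthesis after each stranded consonant: /ʃ/ → /ʃa/.

ðeʃa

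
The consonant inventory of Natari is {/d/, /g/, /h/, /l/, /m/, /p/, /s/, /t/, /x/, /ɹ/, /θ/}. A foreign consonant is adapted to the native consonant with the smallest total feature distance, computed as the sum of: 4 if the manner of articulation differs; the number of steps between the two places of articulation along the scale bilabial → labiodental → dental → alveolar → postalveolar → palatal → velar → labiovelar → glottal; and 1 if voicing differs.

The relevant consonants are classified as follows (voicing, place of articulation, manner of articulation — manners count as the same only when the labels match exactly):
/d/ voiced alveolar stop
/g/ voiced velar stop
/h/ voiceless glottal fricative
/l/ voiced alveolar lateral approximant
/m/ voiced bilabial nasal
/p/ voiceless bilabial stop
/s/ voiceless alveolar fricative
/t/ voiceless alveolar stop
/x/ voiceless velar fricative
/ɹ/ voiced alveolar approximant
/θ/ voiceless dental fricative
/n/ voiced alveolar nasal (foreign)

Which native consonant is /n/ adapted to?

m

/m/ is closest: same manner (nasal), place distance 3 (alveolar→bilabial), same voicing; total 3. Next closest is /d/ at distance 4.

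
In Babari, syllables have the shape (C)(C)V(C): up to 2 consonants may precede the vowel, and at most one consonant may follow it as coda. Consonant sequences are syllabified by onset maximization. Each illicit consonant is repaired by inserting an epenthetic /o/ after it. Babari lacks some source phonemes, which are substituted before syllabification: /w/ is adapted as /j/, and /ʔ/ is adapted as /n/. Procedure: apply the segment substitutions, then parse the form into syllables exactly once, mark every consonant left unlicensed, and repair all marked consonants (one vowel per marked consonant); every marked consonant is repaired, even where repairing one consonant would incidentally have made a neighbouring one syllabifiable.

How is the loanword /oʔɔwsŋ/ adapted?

Substitution: /ʔ/ → /n/, /w/ → /j/, giving /onɔjsŋ/.
Under (C)(C)V(C), the unsyllabifiable consonants are /s/, /ŋ/ (at most one coda consonant is licensed; onsets may contain at most 2 consonants).
Inserting the epenthetic vowel yields /s/ → /so/, /ŋ/ → /ŋo/.

onɔjsoŋo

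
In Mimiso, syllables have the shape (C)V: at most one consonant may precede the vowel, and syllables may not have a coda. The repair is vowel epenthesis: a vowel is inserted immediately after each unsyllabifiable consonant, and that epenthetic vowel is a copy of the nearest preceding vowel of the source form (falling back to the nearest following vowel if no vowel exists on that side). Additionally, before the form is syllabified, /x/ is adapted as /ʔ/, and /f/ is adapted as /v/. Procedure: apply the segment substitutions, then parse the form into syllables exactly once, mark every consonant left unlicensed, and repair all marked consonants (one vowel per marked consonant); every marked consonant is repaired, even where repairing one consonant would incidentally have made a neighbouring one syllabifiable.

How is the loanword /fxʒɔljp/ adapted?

vɔʔɔʒɔlɔjɔpɔ

Substitution: /f/ → /v/, /x/ → /ʔ/, giving /vʔʒɔljp/.
Syllabifying with onset maximization leaves /v/, /ʔ/, /l/, /j/, /p/ stranded (no codas are permitted; onsets are limited to one consonant).
Epenthesis after each stranded consonant: /v/ → /vɔ/, /ʔ/ → /ʔɔ/, /l/ → /lɔ/, /j/ → /jɔ/, /p/ → /pɔ/.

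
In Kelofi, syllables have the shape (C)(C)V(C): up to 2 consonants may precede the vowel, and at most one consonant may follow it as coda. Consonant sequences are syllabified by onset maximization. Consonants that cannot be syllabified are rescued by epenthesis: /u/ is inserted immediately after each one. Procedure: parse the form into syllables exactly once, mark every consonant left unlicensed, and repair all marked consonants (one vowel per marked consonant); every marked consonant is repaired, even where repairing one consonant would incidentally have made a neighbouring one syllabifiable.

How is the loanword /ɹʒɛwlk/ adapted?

ɹʒɛwluku

Under (C)(C)V(C), the unsyllabifiable consonants are /l/, /k/ (at most one coda consonant is licensed; onsets may contain at most 2 consonants).
Inserting the epenthetic vowel yields /l/ → /lu/, /k/ → /ku/.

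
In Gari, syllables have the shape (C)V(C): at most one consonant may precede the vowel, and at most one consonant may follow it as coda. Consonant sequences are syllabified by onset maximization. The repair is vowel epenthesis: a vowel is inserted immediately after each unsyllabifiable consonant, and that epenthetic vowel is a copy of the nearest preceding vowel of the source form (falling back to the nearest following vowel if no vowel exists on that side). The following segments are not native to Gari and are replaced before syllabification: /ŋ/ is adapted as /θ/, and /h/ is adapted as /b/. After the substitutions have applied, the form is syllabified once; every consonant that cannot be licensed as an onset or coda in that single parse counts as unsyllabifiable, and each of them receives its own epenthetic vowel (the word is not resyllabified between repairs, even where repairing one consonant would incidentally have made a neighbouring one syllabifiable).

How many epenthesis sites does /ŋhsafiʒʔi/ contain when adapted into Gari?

2

After substitution the input is /θbsafiʒʔi/.
The unsyllabifiable consonants are /θ/, /b/; each receives one epenthetic vowel.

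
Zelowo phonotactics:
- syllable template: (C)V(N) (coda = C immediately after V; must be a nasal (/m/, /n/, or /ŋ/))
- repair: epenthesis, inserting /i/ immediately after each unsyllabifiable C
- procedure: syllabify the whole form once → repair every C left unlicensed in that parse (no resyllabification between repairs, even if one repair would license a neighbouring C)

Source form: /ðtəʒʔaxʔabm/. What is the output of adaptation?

Syllabifying with onset maximization leaves /ð/, /ʒ/, /x/, /b/, /m/ stranded (only a nasal (/m/, /n/, or /ŋ/) is licensed in coda position; onsets are limited to one consonant).
Inserting the epenthetic vowel yields /ð/ → /ði/, /ʒ/ → /ʒi/, /x/ → /xi/, /b/ → /bi/, /m/ → /mi/.

ðitəʒiʔaxiʔabimi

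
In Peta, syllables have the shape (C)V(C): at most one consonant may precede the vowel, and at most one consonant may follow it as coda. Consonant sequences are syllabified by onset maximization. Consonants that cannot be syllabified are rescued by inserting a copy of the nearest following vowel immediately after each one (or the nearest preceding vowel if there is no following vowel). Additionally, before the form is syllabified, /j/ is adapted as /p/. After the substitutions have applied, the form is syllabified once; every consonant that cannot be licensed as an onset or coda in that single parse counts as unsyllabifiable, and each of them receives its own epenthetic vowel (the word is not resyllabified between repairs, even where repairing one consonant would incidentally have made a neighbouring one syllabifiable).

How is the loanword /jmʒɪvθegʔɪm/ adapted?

Substitution: /j/ → /p/, giving /pmʒɪvθegʔɪm/.
Syllabifying with onset maximization leaves /p/, /m/ stranded (at most one coda consonant is licensed; onsets are limited to one consonant).
Epenthesis after each stranded consonant: /p/ → /pɪ/, /m/ → /mɪ/.

pɪmɪʒɪvθegʔɪm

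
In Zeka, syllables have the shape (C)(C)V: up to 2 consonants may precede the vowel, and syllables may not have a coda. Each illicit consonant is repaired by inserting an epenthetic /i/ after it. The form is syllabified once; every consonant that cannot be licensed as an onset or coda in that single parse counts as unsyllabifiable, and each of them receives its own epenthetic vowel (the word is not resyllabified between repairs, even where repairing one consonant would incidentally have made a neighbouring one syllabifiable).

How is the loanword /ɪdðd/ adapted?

ɪdiðidi

Under (C)(C)V, the unsyllabifiable consonants are /d/, /ð/, /d/ (no codas are permitted; onsets may contain at most 2 consonants).
Epenthesis after each stranded consonant: /d/ → /di/, /ð/ → /ði/, /d/ → /di/.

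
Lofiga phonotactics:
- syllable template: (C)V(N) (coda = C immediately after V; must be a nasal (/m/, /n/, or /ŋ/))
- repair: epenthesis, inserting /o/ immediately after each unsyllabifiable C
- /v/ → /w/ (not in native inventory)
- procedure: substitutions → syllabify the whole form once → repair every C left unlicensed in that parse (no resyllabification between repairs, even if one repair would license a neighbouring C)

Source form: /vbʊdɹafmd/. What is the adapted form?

Substitution: /v/ → /w/, giving /wbʊdɹafmd/.
The consonants /w/, /d/, /f/, /m/, /d/ cannot be parsed into a legal (C)V(N) syllable (only a nasal (/m/, /n/, or /ŋ/) is licensed in coda position; onsets are limited to one consonant).
Inserting the epenthetic vowel yields /w/ → /wo/, /d/ → /do/, /f/ → /fo/, /m/ → /mo/, /d/ → /do/.

wobʊdoɹafomodo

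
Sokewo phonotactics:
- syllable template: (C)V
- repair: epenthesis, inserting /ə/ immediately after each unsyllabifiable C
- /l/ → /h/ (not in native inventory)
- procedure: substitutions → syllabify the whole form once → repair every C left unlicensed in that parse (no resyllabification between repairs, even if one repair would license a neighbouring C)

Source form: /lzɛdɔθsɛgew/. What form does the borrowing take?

həzɛdɔθəsɛgewə

Substitution: /l/ → /h/, giving /hzɛdɔθsɛgew/.
Syllabifying with onset maximization leaves /h/, /θ/, /w/ stranded (no codas are permitted; onsets are limited to one consonant).
Inserting the epenthetic vowel yields /h/ → /hə/, /θ/ → /θə/, /w/ → /wə/.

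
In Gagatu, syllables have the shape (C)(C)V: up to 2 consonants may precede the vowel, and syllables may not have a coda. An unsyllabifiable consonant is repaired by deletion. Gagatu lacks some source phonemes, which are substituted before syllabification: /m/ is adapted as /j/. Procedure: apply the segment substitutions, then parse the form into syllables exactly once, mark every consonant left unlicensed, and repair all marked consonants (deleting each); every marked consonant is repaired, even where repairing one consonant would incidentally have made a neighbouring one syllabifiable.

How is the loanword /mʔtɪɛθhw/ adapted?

Substitution: /m/ → /j/, giving /jʔtɪɛθhw/.
Syllabifying with onset maximization leaves /j/, /θ/, /h/, /w/ stranded (no codas are permitted; onsets may contain at most 2 consonants).
Each unlicensed consonant is deleted: /j/, /θ/, /h/, /w/.

ʔtɪɛ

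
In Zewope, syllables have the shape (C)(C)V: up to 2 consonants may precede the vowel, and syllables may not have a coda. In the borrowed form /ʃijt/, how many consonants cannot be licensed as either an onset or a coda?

The consonants /j/, /t/ cannot be parsed into a legal (C)(C)V syllable (no codas are permitted; onsets may contain at most 2 consonants).

2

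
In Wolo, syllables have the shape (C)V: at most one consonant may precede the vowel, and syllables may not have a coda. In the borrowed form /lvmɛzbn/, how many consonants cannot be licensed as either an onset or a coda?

5

Under (C)V, the unsyllabifiable consonants are /l/, /v/, /z/, /b/, /n/ (no codas are permitted; onsets are limited to one consonant).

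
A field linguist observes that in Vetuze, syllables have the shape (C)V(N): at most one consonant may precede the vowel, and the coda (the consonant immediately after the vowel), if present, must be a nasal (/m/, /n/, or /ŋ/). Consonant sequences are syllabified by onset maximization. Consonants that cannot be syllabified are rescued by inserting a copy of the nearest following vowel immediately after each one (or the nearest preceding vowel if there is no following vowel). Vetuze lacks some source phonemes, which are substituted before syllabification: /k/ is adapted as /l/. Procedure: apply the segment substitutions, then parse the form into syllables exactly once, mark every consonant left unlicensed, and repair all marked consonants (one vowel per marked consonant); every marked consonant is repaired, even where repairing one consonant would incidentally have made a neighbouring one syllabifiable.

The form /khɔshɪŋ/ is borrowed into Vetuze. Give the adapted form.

lɔhɔsɪhɪŋ

Substitution: /k/ → /l/, giving /lhɔshɪŋ/.
The consonants /l/, /s/ cannot be parsed into a legal (C)V(N) syllable (only a nasal (/m/, /n/, or /ŋ/) is licensed in coda position; onsets are limited to one consonant).
Each unlicensed consonant becomes the onset of a new syllable: /l/ → /lɔ/, /s/ → /sɪ/.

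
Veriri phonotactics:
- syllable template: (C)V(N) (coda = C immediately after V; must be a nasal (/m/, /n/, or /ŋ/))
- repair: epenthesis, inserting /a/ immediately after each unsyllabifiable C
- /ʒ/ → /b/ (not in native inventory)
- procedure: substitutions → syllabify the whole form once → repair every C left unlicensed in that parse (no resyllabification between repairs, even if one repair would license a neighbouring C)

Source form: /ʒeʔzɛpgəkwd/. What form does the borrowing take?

Substitution: /ʒ/ → /b/, giving /beʔzɛpgəkwd/.
Under (C)V(N), the unsyllabifiable consonants are /ʔ/, /p/, /k/, /w/, /d/ (only a nasal (/m/, /n/, or /ŋ/) is licensed in coda position; onsets are limited to one consonant).
Each unlicensed consonant becomes the onset of a new syllable: /ʔ/ → /ʔa/, /p/ → /pa/, /k/ → /ka/, /w/ → /wa/, /d/ → /da/.

beʔazɛpagəkawada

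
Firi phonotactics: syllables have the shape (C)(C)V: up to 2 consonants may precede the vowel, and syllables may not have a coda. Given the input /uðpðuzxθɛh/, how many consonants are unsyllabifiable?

The consonants /ð/, /z/, /h/ cannot be parsed into a legal (C)(C)V syllable (no codas are permitted; onsets may contain at most 2 consonants).

3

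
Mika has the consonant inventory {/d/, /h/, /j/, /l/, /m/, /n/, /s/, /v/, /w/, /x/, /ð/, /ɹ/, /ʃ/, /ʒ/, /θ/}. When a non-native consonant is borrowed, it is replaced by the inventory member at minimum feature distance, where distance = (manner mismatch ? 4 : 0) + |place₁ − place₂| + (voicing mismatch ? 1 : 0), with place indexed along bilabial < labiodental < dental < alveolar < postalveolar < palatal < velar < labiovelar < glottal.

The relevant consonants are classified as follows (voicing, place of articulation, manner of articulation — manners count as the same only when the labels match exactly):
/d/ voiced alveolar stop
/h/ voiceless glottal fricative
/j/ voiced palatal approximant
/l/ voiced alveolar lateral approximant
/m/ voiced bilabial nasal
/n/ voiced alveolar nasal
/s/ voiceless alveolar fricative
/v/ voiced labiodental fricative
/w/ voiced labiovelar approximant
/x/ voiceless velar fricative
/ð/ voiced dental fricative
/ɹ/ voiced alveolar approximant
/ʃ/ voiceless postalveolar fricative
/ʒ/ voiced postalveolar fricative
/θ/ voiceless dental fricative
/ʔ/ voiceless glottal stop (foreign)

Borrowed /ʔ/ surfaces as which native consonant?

h

/h/ is closest: manner differs (stop→fricative, +4), place distance 0 (glottal→glottal), same voicing; total 4. Next closest is /d/ at distance 6.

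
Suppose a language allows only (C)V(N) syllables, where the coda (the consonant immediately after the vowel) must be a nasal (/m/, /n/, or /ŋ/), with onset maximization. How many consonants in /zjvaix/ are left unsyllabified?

Syllabifying with onset maximization leaves /z/, /j/, /x/ stranded (only a nasal (/m/, /n/, or /ŋ/) is licensed in coda position; onsets are limited to one consonant).

3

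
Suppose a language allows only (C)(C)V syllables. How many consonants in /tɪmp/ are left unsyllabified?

2

Under (C)(C)V, the unsyllabifiable consonants are /m/, /p/ (no codas are permitted; onsets may contain at most 2 consonants).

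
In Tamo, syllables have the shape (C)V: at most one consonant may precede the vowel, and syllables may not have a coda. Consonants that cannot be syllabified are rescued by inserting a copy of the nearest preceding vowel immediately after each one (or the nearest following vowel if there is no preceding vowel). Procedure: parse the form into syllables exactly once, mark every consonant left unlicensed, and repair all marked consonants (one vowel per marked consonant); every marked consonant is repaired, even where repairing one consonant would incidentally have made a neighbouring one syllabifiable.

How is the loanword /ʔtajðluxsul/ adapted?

Under (C)V, the unsyllabifiable consonants are /ʔ/, /j/, /ð/, /x/, /l/ (no codas are permitted; onsets are limited to one consonant).
Inserting the epenthetic vowel yields /ʔ/ → /ʔa/, /j/ → /ja/, /ð/ → /ða/, /x/ → /xu/, /l/ → /lu/.

ʔatajaðaluxusulu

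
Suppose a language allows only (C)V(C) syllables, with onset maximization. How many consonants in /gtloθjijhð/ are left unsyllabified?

The consonants /g/, /t/, /h/, /ð/ cannot be parsed into a legal (C)V(C) syllable (at most one coda consonant is licensed; onsets are limited to one consonant).

4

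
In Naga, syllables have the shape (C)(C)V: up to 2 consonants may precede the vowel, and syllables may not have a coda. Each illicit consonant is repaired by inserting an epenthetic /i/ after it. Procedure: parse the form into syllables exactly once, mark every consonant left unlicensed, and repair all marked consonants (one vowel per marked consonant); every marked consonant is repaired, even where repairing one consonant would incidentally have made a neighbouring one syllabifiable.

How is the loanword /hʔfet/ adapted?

Under (C)(C)V, the unsyllabifiable consonants are /h/, /t/ (no codas are permitted; onsets may contain at most 2 consonants).
Inserting the epenthetic vowel yields /h/ → /hi/, /t/ → /ti/.

hiʔfeti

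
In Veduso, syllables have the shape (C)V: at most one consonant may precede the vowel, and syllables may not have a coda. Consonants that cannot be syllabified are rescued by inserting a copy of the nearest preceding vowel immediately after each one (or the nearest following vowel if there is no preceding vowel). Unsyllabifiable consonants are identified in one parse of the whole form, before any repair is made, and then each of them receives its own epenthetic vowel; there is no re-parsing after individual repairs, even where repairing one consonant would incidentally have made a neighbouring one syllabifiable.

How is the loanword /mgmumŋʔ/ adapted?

mugumumuŋuʔu

Under (C)V, the unsyllabifiable consonants are /m/, /g/, /m/, /ŋ/, /ʔ/ (no codas are permitted; onsets are limited to one consonant).
Each unlicensed consonant becomes the onset of a new syllable: /m/ → /mu/, /g/ → /gu/, /m/ → /mu/, /ŋ/ → /ŋu/, /ʔ/ → /ʔu/.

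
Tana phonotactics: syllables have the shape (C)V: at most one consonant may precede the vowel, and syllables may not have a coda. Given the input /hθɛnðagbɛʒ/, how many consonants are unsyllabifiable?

The consonants /h/, /n/, /g/, /ʒ/ cannot be parsed into a legal (C)V syllable (no codas are permitted; onsets are limited to one consonant).

4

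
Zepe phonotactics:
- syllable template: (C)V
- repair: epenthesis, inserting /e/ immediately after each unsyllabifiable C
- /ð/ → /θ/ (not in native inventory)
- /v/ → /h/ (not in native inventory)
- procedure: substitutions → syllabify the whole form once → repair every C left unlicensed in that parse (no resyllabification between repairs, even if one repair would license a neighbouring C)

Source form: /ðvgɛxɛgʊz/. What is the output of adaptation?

θehegɛxɛgʊze

Substitution: /ð/ → /θ/, /v/ → /h/, giving /θhgɛxɛgʊz/.
Under (C)V, the unsyllabifiable consonants are /θ/, /h/, /z/ (no codas are permitted; onsets are limited to one consonant).
Epenthesis after each stranded consonant: /θ/ → /θe/, /h/ → /he/, /z/ → /ze/.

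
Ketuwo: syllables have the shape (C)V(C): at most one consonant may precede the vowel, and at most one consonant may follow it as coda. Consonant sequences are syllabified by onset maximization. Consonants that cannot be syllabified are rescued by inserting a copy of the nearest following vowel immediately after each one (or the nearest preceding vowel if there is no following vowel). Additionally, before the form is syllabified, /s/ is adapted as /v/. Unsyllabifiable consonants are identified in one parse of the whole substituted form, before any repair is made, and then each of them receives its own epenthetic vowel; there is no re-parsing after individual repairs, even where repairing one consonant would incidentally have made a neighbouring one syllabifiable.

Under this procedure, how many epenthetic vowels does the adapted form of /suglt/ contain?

2

After substitution the input is /vuglt/.
The unsyllabifiable consonants are /l/, /t/; each receives one epenthetic vowel.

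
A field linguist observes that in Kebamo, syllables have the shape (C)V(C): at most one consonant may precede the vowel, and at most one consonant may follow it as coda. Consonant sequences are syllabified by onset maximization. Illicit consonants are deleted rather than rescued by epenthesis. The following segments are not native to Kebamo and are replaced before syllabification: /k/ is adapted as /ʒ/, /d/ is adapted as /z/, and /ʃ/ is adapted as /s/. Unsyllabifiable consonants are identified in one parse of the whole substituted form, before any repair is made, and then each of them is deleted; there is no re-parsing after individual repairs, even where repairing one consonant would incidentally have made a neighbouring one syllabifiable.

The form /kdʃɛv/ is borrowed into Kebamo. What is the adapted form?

sɛv

Substitution: /k/ → /ʒ/, /d/ → /z/, /ʃ/ → /s/, giving /ʒzsɛv/.
Under (C)V(C), the unsyllabifiable consonants are /ʒ/, /z/ (at most one coda consonant is licensed; onsets are limited to one consonant).
Each unlicensed consonant is deleted: /ʒ/, /z/.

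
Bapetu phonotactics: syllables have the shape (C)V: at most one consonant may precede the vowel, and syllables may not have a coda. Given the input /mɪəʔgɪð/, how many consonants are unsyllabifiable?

Syllabifying with onset maximization leaves /ʔ/, /ð/ stranded (no codas are permitted; onsets are limited to one consonant).

2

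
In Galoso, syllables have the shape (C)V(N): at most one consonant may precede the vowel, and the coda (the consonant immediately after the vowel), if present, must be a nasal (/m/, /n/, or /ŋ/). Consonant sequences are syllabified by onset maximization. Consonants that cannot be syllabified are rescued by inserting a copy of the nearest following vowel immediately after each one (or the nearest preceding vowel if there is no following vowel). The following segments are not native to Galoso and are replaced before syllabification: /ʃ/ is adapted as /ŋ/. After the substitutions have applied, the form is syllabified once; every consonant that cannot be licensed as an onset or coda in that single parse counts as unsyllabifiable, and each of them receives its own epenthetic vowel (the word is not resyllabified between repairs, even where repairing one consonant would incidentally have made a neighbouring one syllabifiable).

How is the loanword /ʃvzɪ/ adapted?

ŋɪvɪzɪ

Substitution: /ʃ/ → /ŋ/, giving /ŋvzɪ/.
The consonants /ŋ/, /v/ cannot be parsed into a legal (C)V(N) syllable (only a nasal (/m/, /n/, or /ŋ/) is licensed in coda position; onsets are limited to one consonant).
Each unlicensed consonant becomes the onset of a new syllable: /ŋ/ → /ŋɪ/, /v/ → /vɪ/.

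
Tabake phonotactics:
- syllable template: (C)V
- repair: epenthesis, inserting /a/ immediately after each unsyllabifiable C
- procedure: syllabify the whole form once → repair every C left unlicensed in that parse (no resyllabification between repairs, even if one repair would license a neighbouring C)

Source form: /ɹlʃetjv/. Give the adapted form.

ɹalaʃetajava

The consonants /ɹ/, /l/, /t/, /j/, /v/ cannot be parsed into a legal (C)V syllable (no codas are permitted; onsets are limited to one consonant).
Epenthesis after each stranded consonant: /ɹ/ → /ɹa/, /l/ → /la/, /t/ → /ta/, /j/ → /ja/, /v/ → /va/.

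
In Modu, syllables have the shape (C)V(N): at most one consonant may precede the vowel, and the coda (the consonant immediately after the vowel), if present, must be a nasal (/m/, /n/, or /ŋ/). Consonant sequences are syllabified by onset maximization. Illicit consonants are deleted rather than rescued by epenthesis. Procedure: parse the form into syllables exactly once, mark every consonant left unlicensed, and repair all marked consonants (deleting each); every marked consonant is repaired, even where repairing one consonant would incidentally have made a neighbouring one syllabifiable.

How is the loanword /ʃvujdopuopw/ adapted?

The consonants /ʃ/, /j/, /p/, /w/ cannot be parsed into a legal (C)V(N) syllable (only a nasal (/m/, /n/, or /ŋ/) is licensed in coda position; onsets are limited to one consonant).
Each unlicensed consonant is deleted: /ʃ/, /j/, /p/, /w/.

vudopuo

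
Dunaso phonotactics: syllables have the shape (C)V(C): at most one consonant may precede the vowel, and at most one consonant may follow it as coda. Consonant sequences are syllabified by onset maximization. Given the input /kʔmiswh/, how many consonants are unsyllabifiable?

Syllabifying with onset maximization leaves /k/, /ʔ/, /w/, /h/ stranded (at most one coda consonant is licensed; onsets are limited to one consonant).

4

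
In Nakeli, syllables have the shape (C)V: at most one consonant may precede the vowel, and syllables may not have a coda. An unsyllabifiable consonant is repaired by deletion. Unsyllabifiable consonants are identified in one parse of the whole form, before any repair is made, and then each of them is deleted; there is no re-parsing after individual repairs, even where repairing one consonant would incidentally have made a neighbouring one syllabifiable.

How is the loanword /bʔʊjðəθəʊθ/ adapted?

ʔʊðəθəʊ

The consonants /b/, /j/, /θ/ cannot be parsed into a legal (C)V syllable (no codas are permitted; onsets are limited to one consonant).
Deletion applies to /b/, /j/, /θ/.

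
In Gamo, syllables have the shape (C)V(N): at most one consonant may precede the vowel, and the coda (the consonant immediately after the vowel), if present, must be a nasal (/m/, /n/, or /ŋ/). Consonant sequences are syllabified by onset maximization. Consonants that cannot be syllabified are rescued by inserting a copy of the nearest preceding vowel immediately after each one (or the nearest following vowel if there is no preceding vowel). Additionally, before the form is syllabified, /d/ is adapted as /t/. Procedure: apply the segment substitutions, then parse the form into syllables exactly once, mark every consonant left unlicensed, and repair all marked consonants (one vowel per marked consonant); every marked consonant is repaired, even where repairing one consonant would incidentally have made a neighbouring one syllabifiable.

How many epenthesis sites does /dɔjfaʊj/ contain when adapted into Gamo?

2

After substitution the input is /tɔjfaʊj/.
The unsyllabifiable consonants are /j/, /j/; each receives one epenthetic vowel.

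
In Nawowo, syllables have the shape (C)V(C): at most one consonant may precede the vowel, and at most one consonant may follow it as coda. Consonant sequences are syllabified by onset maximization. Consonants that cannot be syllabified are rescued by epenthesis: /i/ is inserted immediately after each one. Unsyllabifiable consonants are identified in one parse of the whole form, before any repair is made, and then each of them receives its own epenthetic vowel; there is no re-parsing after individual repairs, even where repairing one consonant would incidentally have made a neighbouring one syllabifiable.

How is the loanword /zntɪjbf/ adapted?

The consonants /z/, /n/, /b/, /f/ cannot be parsed into a legal (C)V(C) syllable (at most one coda consonant is licensed; onsets are limited to one consonant).
Each unlicensed consonant becomes the onset of a new syllable: /z/ → /zi/, /n/ → /ni/, /b/ → /bi/, /f/ → /fi/.

zinitɪjbifi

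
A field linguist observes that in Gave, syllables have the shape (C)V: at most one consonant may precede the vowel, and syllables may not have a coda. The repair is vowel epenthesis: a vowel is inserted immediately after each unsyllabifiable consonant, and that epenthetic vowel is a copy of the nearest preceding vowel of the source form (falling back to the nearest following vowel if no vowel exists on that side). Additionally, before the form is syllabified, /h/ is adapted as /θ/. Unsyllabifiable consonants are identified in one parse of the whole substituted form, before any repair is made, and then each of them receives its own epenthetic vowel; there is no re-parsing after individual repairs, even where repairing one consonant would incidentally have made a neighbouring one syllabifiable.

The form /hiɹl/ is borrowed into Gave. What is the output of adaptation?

Substitution: /h/ → /θ/, giving /θiɹl/.
Syllabifying with onset maximization leaves /ɹ/, /l/ stranded (no codas are permitted; onsets are limited to one consonant).
Epenthesis after each stranded consonant: /ɹ/ → /ɹi/, /l/ → /li/.

θiɹili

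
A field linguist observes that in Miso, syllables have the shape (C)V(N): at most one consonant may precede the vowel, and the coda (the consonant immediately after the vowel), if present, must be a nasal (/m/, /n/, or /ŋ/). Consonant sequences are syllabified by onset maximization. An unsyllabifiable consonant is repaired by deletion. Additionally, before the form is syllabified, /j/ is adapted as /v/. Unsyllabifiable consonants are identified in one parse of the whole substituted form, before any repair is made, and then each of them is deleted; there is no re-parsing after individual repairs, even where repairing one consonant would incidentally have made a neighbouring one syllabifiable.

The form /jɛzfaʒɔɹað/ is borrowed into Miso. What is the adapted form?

vɛfaʒɔɹa

Substitution: /j/ → /v/, giving /vɛzfaʒɔɹað/.
Under (C)V(N), the unsyllabifiable consonants are /z/, /ð/ (only a nasal (/m/, /n/, or /ŋ/) is licensed in coda position; onsets are limited to one consonant).
Deleting the stranded consonants removes /z/, /ð/.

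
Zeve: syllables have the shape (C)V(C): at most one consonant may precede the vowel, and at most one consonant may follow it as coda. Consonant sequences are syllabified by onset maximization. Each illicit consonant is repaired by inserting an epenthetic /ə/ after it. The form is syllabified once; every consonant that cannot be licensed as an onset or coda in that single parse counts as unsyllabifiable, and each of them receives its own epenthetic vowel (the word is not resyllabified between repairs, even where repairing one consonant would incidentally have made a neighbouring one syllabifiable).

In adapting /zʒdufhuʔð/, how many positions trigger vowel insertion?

3

The unsyllabifiable consonants are /z/, /ʒ/, /ð/; each receives one epenthetic vowel.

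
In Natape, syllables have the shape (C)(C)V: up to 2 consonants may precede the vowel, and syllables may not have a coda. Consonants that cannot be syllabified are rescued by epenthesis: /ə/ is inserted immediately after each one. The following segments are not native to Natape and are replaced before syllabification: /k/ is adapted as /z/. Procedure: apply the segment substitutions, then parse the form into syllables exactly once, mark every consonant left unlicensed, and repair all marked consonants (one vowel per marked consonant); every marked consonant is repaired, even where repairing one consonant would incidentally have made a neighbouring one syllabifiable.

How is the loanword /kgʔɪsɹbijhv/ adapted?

Substitution: /k/ → /z/, giving /zgʔɪsɹbijhv/.
Syllabifying with onset maximization leaves /z/, /s/, /j/, /h/, /v/ stranded (no codas are permitted; onsets may contain at most 2 consonants).
Each unlicensed consonant becomes the onset of a new syllable: /z/ → /zə/, /s/ → /sə/, /j/ → /jə/, /h/ → /hə/, /v/ → /və/.

zəgʔɪsəɹbijəhəvə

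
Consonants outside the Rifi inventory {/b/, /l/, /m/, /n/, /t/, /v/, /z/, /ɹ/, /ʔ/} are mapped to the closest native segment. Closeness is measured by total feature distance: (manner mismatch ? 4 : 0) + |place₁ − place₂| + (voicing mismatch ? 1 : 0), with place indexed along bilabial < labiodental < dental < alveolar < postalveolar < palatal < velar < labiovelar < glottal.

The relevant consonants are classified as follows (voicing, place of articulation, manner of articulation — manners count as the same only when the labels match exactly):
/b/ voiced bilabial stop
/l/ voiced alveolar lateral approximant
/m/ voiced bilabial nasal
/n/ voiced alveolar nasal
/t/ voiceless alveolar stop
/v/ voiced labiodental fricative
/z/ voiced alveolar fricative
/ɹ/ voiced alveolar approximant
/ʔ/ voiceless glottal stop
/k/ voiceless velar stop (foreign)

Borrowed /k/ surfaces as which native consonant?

ʔ

/ʔ/ is closest: same manner (stop), place distance 2 (velar→glottal), same voicing; total 2. Next closest is /t/ at distance 3.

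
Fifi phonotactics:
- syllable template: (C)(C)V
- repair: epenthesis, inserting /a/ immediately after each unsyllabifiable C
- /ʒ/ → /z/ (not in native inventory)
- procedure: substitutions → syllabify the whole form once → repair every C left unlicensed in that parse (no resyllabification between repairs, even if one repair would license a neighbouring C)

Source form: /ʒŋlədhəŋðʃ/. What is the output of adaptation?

Substitution: /ʒ/ → /z/, giving /zŋlədhəŋðʃ/.
Syllabifying with onset maximization leaves /z/, /ŋ/, /ð/, /ʃ/ stranded (no codas are permitted; onsets may contain at most 2 consonants).
Each unlicensed consonant becomes the onset of a new syllable: /z/ → /za/, /ŋ/ → /ŋa/, /ð/ → /ða/, /ʃ/ → /ʃa/.

zaŋlədhəŋaðaʃa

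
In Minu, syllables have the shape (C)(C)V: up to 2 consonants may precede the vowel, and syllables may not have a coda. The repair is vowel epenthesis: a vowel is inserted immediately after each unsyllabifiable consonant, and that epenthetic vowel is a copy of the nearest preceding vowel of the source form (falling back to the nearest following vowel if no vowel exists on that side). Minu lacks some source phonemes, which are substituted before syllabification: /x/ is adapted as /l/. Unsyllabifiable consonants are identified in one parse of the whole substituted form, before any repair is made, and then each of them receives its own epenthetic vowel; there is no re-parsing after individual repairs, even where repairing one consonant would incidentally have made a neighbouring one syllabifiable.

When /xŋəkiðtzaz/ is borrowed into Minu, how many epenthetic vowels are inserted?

2

After substitution the input is /lŋəkiðtzaz/.
The unsyllabifiable consonants are /ð/, /z/; each receives one epenthetic vowel.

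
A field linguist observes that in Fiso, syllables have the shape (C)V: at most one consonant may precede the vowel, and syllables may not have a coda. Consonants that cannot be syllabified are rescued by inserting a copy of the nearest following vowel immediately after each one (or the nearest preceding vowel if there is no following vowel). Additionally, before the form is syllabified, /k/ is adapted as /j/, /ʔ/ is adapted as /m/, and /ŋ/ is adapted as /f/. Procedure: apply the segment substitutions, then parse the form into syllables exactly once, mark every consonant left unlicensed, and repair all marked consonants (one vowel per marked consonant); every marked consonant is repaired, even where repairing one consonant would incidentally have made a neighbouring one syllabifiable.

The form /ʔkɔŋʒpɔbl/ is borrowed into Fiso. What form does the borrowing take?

Substitution: /ʔ/ → /m/, /k/ → /j/, /ŋ/ → /f/, giving /mjɔfʒpɔbl/.
Syllabifying with onset maximization leaves /m/, /f/, /ʒ/, /b/, /l/ stranded (no codas are permitted; onsets are limited to one consonant).
Epenthesis after each stranded consonant: /m/ → /mɔ/, /f/ → /fɔ/, /ʒ/ → /ʒɔ/, /b/ → /bɔ/, /l/ → /lɔ/.

mɔjɔfɔʒɔpɔbɔlɔ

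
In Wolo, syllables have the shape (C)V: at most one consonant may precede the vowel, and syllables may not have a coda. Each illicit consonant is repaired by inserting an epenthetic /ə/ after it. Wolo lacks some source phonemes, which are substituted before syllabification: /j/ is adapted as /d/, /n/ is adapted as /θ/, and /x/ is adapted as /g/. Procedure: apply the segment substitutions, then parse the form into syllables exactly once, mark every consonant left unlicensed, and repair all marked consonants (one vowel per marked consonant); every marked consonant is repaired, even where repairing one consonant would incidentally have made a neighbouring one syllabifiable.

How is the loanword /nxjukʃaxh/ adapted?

θəgədukəʃagəhə

Substitution: /n/ → /θ/, /x/ → /g/, /j/ → /d/, giving /θgdukʃagh/.
Syllabifying with onset maximization leaves /θ/, /g/, /k/, /g/, /h/ stranded (no codas are permitted; onsets are limited to one consonant).
Epenthesis after each stranded consonant: /θ/ → /θə/, /g/ → /gə/, /k/ → /kə/, /g/ → /gə/, /h/ → /hə/.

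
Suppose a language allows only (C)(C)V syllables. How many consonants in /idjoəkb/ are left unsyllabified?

Under (C)(C)V, the unsyllabifiable consonants are /k/, /b/ (no codas are permitted; onsets may contain at most 2 consonants).

2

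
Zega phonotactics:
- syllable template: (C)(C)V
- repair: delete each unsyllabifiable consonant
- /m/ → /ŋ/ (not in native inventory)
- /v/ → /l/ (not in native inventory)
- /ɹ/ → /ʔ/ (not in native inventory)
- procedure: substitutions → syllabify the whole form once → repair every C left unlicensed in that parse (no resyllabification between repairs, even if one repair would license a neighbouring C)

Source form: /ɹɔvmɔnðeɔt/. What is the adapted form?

Substitution: /ɹ/ → /ʔ/, /v/ → /l/, /m/ → /ŋ/, giving /ʔɔlŋɔnðeɔt/.
Syllabifying with onset maximization leaves /t/ stranded (no codas are permitted; onsets may contain at most 2 consonants).
Each unlicensed consonant is deleted: /t/.

ʔɔlŋɔnðeɔ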